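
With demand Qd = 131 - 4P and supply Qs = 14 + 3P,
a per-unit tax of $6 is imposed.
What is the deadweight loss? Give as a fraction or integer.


Pre-tax equilibrium quantity: Q* = 449/7
Post-tax equilibrium quantity: Q_tax = 377/7
Reduction in quantity: Q* - Q_tax = 72/7
DWL = (1/2) * tax * (Q* - Q_tax)
DWL = (1/2) * 6 * 72/7 = 216/7

216/7


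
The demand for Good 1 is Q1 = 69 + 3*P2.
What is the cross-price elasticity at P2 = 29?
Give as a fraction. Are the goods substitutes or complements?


dQ1/dP2 = 3
At P2 = 29: Q1 = 69 + 3*29 = 156
Exy = (dQ1/dP2)(P2/Q1) = 3 * 29 / 156 = 29/52
Since Exy > 0, the goods are substitutes.

29/52 (substitutes)


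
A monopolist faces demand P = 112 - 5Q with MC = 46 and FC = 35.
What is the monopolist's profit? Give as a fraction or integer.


MR = MC: 112 - 10Q = 46
Q* = 33/5
P* = 112 - 5*33/5 = 79
Profit = (P* - MC)*Q* - FC
= (79 - 46)*33/5 - 35
= 33*33/5 - 35
= 1089/5 - 35 = 914/5

914/5


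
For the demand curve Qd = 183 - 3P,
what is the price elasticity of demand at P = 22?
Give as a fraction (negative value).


dQ/dP = -3
At P = 22: Q = 183 - 3*22 = 117
E = (dQ/dP)(P/Q) = (-3)(22/117) = -22/39

-22/39


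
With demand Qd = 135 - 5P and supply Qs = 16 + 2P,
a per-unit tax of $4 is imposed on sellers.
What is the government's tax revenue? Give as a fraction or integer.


With tax on sellers, new supply: Qs' = 16 + 2(P - 4)
= 8 + 2P
New equilibrium quantity:
Q_new = 310/7
Tax revenue = tax * Q_new = 4 * 310/7 = 1240/7

1240/7


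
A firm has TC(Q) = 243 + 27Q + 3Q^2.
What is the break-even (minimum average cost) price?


AC(Q) = 243/Q + 27 + 3Q
To minimize: dAC/dQ = -243/Q^2 + 3 = 0
Q^2 = 243/3 = 81
Q* = 9
Min AC = 243/9 + 27 + 3*9
Min AC = 27 + 27 + 27 = 81

81


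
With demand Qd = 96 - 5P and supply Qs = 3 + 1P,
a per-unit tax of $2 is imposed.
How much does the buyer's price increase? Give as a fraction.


With a per-unit tax, the buyer's price increase depends on relative slopes.
Supply slope: d = 1, Demand slope: b = 5
Buyer's price increase = d * tax / (b + d)
= 1 * 2 / (5 + 1)
= 2 / 6 = 1/3

1/3


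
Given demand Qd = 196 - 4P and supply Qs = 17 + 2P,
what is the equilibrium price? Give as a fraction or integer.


At equilibrium, Qd = Qs.
196 - 4P = 17 + 2P
196 - 17 = 4P + 2P
179 = 6P
P* = 179/6 = 179/6

179/6


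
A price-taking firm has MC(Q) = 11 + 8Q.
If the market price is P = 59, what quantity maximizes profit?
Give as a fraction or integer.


In perfect competition, profit is maximized where P = MC.
59 = 11 + 8Q
48 = 8Q
Q* = 48/8 = 6

6


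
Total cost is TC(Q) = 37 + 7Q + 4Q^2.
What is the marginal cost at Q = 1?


MC = dTC/dQ = 7 + 2*4*Q
At Q = 1:
MC = 7 + 8*1
MC = 7 + 8 = 15

15


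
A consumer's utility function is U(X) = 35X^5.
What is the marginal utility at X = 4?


MU = dU/dX = 35*5*X^(5-1)
MU = 175*X^4
At X = 4:
MU = 175 * 4^4
MU = 175 * 256 = 44800

44800


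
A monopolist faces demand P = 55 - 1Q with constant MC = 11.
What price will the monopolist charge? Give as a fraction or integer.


MR = 55 - 2Q
Set MR = MC: 55 - 2Q = 11
Q* = 22
Substitute into demand:
P* = 55 - 1*22 = 33

33


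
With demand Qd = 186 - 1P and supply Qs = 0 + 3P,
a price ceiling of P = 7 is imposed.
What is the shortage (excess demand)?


At P = 7:
Qd = 186 - 1*7 = 179
Qs = 0 + 3*7 = 21
Shortage = Qd - Qs = 179 - 21 = 158

158


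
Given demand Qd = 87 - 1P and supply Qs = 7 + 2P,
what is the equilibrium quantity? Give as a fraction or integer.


First find equilibrium price:
87 - 1P = 7 + 2P
P* = 80/3 = 80/3
Then substitute into demand:
Q* = 87 - 1 * 80/3 = 181/3

181/3


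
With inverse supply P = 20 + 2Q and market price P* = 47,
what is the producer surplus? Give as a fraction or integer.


Minimum supply price (at Q=0): P_min = 20
Quantity supplied at P* = 47:
Q* = (47 - 20)/2 = 27/2
PS = (1/2) * Q* * (P* - P_min)
PS = (1/2) * 27/2 * (47 - 20)
PS = (1/2) * 27/2 * 27 = 729/4

729/4


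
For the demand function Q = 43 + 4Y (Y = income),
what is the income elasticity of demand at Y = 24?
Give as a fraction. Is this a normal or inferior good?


dQ/dY = 4
At Y = 24: Q = 43 + 4*24 = 139
Ey = (dQ/dY)(Y/Q) = 4 * 24 / 139 = 96/139
Since Ey > 0, this is a normal good.

96/139 (normal good)


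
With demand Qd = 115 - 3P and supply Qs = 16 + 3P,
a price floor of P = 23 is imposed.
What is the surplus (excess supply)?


At P = 23:
Qd = 115 - 3*23 = 46
Qs = 16 + 3*23 = 85
Surplus = Qs - Qd = 85 - 46 = 39

39


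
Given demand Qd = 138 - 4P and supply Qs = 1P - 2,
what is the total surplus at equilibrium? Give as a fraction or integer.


Find equilibrium: 138 - 4P = 1P - 2
138 + 2 = 5P
P* = 140/5 = 28
Q* = 1*28 - 2 = 26
Inverse demand: P = 69/2 - Q/4, so P_max = 69/2
Inverse supply: P = 2 + Q/1, so P_min = 2
CS = (1/2) * 26 * (69/2 - 28) = 169/2
PS = (1/2) * 26 * (28 - 2) = 338
TS = CS + PS = 169/2 + 338 = 845/2

845/2


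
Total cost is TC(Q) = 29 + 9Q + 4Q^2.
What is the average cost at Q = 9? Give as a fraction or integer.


TC(9) = 29 + 9*9 + 4*9^2
TC(9) = 29 + 81 + 324 = 434
AC = TC/Q = 434/9 = 434/9

434/9


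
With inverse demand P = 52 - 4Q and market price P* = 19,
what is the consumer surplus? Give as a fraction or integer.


Maximum willingness to pay (at Q=0): P_max = 52
Quantity demanded at P* = 19:
Q* = (52 - 19)/4 = 33/4
CS = (1/2) * Q* * (P_max - P*)
CS = (1/2) * 33/4 * (52 - 19)
CS = (1/2) * 33/4 * 33 = 1089/8

1089/8


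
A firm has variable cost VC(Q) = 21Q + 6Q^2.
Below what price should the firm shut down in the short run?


AVC(Q) = VC(Q)/Q = 21 + 6Q
AVC is increasing in Q, so minimum AVC is at Q -> 0+.
Min AVC = 21
The firm should shut down if P < 21.

21


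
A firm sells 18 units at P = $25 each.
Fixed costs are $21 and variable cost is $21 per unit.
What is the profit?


Total Revenue = P * Q = 25 * 18 = $450
Total Cost = FC + VC*Q = 21 + 21*18 = $399
Profit = TR - TC = 450 - 399 = $51

$51


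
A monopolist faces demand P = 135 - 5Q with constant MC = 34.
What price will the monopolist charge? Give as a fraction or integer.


MR = 135 - 10Q
Set MR = MC: 135 - 10Q = 34
Q* = 101/10
Substitute into demand:
P* = 135 - 5*101/10 = 169/2

169/2


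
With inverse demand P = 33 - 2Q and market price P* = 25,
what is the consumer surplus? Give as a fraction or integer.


Maximum willingness to pay (at Q=0): P_max = 33
Quantity demanded at P* = 25:
Q* = (33 - 25)/2 = 4
CS = (1/2) * Q* * (P_max - P*)
CS = (1/2) * 4 * (33 - 25)
CS = (1/2) * 4 * 8 = 16

16


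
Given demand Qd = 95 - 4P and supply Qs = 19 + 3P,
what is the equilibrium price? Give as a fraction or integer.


At equilibrium, Qd = Qs.
95 - 4P = 19 + 3P
95 - 19 = 4P + 3P
76 = 7P
P* = 76/7 = 76/7

76/7


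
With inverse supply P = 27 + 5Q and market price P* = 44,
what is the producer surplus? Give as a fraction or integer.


Minimum supply price (at Q=0): P_min = 27
Quantity supplied at P* = 44:
Q* = (44 - 27)/5 = 17/5
PS = (1/2) * Q* * (P* - P_min)
PS = (1/2) * 17/5 * (44 - 27)
PS = (1/2) * 17/5 * 17 = 289/10

289/10


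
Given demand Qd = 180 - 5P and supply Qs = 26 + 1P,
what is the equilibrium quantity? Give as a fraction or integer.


First find equilibrium price:
180 - 5P = 26 + 1P
P* = 154/6 = 77/3
Then substitute into demand:
Q* = 180 - 5 * 77/3 = 155/3

155/3


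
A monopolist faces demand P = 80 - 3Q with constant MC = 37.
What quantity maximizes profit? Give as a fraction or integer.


TR = P*Q = (80 - 3Q)Q = 80Q - 3Q^2
MR = dTR/dQ = 80 - 6Q
Set MR = MC:
80 - 6Q = 37
43 = 6Q
Q* = 43/6 = 43/6

43/6


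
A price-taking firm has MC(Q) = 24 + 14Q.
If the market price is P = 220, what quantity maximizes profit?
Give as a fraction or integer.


In perfect competition, profit is maximized where P = MC.
220 = 24 + 14Q
196 = 14Q
Q* = 196/14 = 14

14


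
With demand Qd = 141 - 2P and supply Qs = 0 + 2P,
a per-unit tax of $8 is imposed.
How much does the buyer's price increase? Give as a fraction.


With a per-unit tax, the buyer's price increase depends on relative slopes.
Supply slope: d = 2, Demand slope: b = 2
Buyer's price increase = d * tax / (b + d)
= 2 * 8 / (2 + 2)
= 16 / 4 = 4

4


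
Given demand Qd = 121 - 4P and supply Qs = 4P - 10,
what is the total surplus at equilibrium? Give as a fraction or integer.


Find equilibrium: 121 - 4P = 4P - 10
121 + 10 = 8P
P* = 131/8 = 131/8
Q* = 4*131/8 - 10 = 111/2
Inverse demand: P = 121/4 - Q/4, so P_max = 121/4
Inverse supply: P = 5/2 + Q/4, so P_min = 5/2
CS = (1/2) * 111/2 * (121/4 - 131/8) = 12321/32
PS = (1/2) * 111/2 * (131/8 - 5/2) = 12321/32
TS = CS + PS = 12321/32 + 12321/32 = 12321/16

12321/16


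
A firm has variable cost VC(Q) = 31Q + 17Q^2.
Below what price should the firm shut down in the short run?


AVC(Q) = VC(Q)/Q = 31 + 17Q
AVC is increasing in Q, so minimum AVC is at Q -> 0+.
Min AVC = 31
The firm should shut down if P < 31.

31


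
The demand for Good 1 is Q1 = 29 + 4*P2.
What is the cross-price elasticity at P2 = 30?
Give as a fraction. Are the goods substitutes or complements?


dQ1/dP2 = 4
At P2 = 30: Q1 = 29 + 4*30 = 149
Exy = (dQ1/dP2)(P2/Q1) = 4 * 30 / 149 = 120/149
Since Exy > 0, the goods are substitutes.

120/149 (substitutes)


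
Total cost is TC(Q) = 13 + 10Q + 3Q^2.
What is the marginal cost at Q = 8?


MC = dTC/dQ = 10 + 2*3*Q
At Q = 8:
MC = 10 + 6*8
MC = 10 + 48 = 58

58


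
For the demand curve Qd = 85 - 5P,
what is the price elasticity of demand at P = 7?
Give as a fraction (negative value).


dQ/dP = -5
At P = 7: Q = 85 - 5*7 = 50
E = (dQ/dP)(P/Q) = (-5)(7/50) = -7/10

-7/10


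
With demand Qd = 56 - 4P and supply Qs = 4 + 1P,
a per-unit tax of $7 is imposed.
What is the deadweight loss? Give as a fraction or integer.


Pre-tax equilibrium quantity: Q* = 72/5
Post-tax equilibrium quantity: Q_tax = 44/5
Reduction in quantity: Q* - Q_tax = 28/5
DWL = (1/2) * tax * (Q* - Q_tax)
DWL = (1/2) * 7 * 28/5 = 98/5

98/5


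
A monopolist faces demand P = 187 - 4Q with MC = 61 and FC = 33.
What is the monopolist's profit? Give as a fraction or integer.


MR = MC: 187 - 8Q = 61
Q* = 63/4
P* = 187 - 4*63/4 = 124
Profit = (P* - MC)*Q* - FC
= (124 - 61)*63/4 - 33
= 63*63/4 - 33
= 3969/4 - 33 = 3837/4

3837/4


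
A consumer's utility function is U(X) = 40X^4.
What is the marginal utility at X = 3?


MU = dU/dX = 40*4*X^(4-1)
MU = 160*X^3
At X = 3:
MU = 160 * 3^3
MU = 160 * 27 = 4320

4320


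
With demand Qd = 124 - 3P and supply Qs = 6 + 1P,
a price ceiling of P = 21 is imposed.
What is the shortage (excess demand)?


At P = 21:
Qd = 124 - 3*21 = 61
Qs = 6 + 1*21 = 27
Shortage = Qd - Qs = 61 - 27 = 34

34


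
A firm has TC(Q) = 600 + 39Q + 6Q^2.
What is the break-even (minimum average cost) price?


AC(Q) = 600/Q + 39 + 6Q
To minimize: dAC/dQ = -600/Q^2 + 6 = 0
Q^2 = 600/6 = 100
Q* = 10
Min AC = 600/10 + 39 + 6*10
Min AC = 60 + 39 + 60 = 159

159


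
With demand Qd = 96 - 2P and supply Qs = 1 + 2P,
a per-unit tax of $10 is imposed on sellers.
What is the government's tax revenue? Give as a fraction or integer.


With tax on sellers, new supply: Qs' = 1 + 2(P - 10)
= 2P - 19
New equilibrium quantity:
Q_new = 77/2
Tax revenue = tax * Q_new = 10 * 77/2 = 385

385


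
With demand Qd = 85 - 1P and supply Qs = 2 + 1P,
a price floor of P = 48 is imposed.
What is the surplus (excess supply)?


At P = 48:
Qd = 85 - 1*48 = 37
Qs = 2 + 1*48 = 50
Surplus = Qs - Qd = 50 - 37 = 13

13


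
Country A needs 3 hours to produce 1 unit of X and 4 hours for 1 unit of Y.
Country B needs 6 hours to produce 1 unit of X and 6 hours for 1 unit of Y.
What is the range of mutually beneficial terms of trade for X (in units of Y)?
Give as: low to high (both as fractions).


Opportunity cost of X for Country A = hours_X / hours_Y = 3/4 = 3/4 units of Y
Opportunity cost of X for Country B = hours_X / hours_Y = 6/6 = 1 units of Y
Terms of trade must be between the two opportunity costs.
Range: 3/4 to 1

3/4 to 1


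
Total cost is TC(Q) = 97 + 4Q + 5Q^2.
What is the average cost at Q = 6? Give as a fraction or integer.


TC(6) = 97 + 4*6 + 5*6^2
TC(6) = 97 + 24 + 180 = 301
AC = TC/Q = 301/6 = 301/6

301/6


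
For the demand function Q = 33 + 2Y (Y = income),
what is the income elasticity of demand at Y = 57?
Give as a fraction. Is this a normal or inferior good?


dQ/dY = 2
At Y = 57: Q = 33 + 2*57 = 147
Ey = (dQ/dY)(Y/Q) = 2 * 57 / 147 = 38/49
Since Ey > 0, this is a normal good.

38/49 (normal good)


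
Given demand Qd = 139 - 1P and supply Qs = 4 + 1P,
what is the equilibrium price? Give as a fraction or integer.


At equilibrium, Qd = Qs.
139 - 1P = 4 + 1P
139 - 4 = 1P + 1P
135 = 2P
P* = 135/2 = 135/2

135/2


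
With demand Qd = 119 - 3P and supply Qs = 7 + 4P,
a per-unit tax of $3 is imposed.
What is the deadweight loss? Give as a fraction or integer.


Pre-tax equilibrium quantity: Q* = 71
Post-tax equilibrium quantity: Q_tax = 461/7
Reduction in quantity: Q* - Q_tax = 36/7
DWL = (1/2) * tax * (Q* - Q_tax)
DWL = (1/2) * 3 * 36/7 = 54/7

54/7


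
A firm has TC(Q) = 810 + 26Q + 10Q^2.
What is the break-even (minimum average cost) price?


AC(Q) = 810/Q + 26 + 10Q
To minimize: dAC/dQ = -810/Q^2 + 10 = 0
Q^2 = 810/10 = 81
Q* = 9
Min AC = 810/9 + 26 + 10*9
Min AC = 90 + 26 + 90 = 206

206


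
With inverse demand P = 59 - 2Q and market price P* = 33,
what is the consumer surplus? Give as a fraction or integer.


Maximum willingness to pay (at Q=0): P_max = 59
Quantity demanded at P* = 33:
Q* = (59 - 33)/2 = 13
CS = (1/2) * Q* * (P_max - P*)
CS = (1/2) * 13 * (59 - 33)
CS = (1/2) * 13 * 26 = 169

169


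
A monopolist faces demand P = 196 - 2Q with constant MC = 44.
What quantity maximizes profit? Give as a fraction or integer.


TR = P*Q = (196 - 2Q)Q = 196Q - 2Q^2
MR = dTR/dQ = 196 - 4Q
Set MR = MC:
196 - 4Q = 44
152 = 4Q
Q* = 152/4 = 38

38


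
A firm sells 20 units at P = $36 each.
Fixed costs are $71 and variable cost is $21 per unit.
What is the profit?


Total Revenue = P * Q = 36 * 20 = $720
Total Cost = FC + VC*Q = 71 + 21*20 = $491
Profit = TR - TC = 720 - 491 = $229

$229


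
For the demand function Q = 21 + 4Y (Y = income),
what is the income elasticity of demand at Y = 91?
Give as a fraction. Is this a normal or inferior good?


dQ/dY = 4
At Y = 91: Q = 21 + 4*91 = 385
Ey = (dQ/dY)(Y/Q) = 4 * 91 / 385 = 52/55
Since Ey > 0, this is a normal good.

52/55 (normal good)


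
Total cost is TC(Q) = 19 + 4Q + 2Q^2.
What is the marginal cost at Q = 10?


MC = dTC/dQ = 4 + 2*2*Q
At Q = 10:
MC = 4 + 4*10
MC = 4 + 40 = 44

44


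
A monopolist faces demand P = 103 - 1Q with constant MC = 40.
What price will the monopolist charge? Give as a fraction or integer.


MR = 103 - 2Q
Set MR = MC: 103 - 2Q = 40
Q* = 63/2
Substitute into demand:
P* = 103 - 1*63/2 = 143/2

143/2


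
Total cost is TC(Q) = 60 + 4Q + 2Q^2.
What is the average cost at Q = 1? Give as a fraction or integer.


TC(1) = 60 + 4*1 + 2*1^2
TC(1) = 60 + 4 + 2 = 66
AC = TC/Q = 66/1 = 66

66


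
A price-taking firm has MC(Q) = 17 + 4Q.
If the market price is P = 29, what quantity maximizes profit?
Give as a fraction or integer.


In perfect competition, profit is maximized where P = MC.
29 = 17 + 4Q
12 = 4Q
Q* = 12/4 = 3

3


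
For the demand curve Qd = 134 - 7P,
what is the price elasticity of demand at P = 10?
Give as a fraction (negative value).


dQ/dP = -7
At P = 10: Q = 134 - 7*10 = 64
E = (dQ/dP)(P/Q) = (-7)(10/64) = -35/32

-35/32


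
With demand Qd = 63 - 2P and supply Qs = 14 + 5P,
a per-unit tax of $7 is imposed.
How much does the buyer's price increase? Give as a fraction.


With a per-unit tax, the buyer's price increase depends on relative slopes.
Supply slope: d = 5, Demand slope: b = 2
Buyer's price increase = d * tax / (b + d)
= 5 * 7 / (2 + 5)
= 35 / 7 = 5

5


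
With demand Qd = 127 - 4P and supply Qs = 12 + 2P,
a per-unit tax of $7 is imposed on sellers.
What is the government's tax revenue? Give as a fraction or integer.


With tax on sellers, new supply: Qs' = 12 + 2(P - 7)
= 2P - 2
New equilibrium quantity:
Q_new = 41
Tax revenue = tax * Q_new = 7 * 41 = 287

287


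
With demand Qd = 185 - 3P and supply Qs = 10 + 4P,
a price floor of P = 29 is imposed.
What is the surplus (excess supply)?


At P = 29:
Qd = 185 - 3*29 = 98
Qs = 10 + 4*29 = 126
Surplus = Qs - Qd = 126 - 98 = 28

28


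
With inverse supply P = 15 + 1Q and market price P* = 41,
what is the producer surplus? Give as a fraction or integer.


Minimum supply price (at Q=0): P_min = 15
Quantity supplied at P* = 41:
Q* = (41 - 15)/1 = 26
PS = (1/2) * Q* * (P* - P_min)
PS = (1/2) * 26 * (41 - 15)
PS = (1/2) * 26 * 26 = 338

338


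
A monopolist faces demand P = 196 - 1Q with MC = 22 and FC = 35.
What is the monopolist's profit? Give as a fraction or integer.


MR = MC: 196 - 2Q = 22
Q* = 87
P* = 196 - 1*87 = 109
Profit = (P* - MC)*Q* - FC
= (109 - 22)*87 - 35
= 87*87 - 35
= 7569 - 35 = 7534

7534


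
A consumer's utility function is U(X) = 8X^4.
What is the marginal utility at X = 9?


MU = dU/dX = 8*4*X^(4-1)
MU = 32*X^3
At X = 9:
MU = 32 * 9^3
MU = 32 * 729 = 23328

23328


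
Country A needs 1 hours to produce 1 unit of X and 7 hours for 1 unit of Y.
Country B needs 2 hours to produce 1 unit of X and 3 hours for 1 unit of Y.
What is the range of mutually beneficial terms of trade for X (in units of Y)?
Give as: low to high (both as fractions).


Opportunity cost of X for Country A = hours_X / hours_Y = 1/7 = 1/7 units of Y
Opportunity cost of X for Country B = hours_X / hours_Y = 2/3 = 2/3 units of Y
Terms of trade must be between the two opportunity costs.
Range: 1/7 to 2/3

1/7 to 2/3


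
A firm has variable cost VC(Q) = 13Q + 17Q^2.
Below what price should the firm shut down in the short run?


AVC(Q) = VC(Q)/Q = 13 + 17Q
AVC is increasing in Q, so minimum AVC is at Q -> 0+.
Min AVC = 13
The firm should shut down if P < 13.

13


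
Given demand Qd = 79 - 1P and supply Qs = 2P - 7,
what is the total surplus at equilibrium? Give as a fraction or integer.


Find equilibrium: 79 - 1P = 2P - 7
79 + 7 = 3P
P* = 86/3 = 86/3
Q* = 2*86/3 - 7 = 151/3
Inverse demand: P = 79 - Q/1, so P_max = 79
Inverse supply: P = 7/2 + Q/2, so P_min = 7/2
CS = (1/2) * 151/3 * (79 - 86/3) = 22801/18
PS = (1/2) * 151/3 * (86/3 - 7/2) = 22801/36
TS = CS + PS = 22801/18 + 22801/36 = 22801/12

22801/12


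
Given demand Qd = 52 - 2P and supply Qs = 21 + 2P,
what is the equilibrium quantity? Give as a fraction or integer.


First find equilibrium price:
52 - 2P = 21 + 2P
P* = 31/4 = 31/4
Then substitute into demand:
Q* = 52 - 2 * 31/4 = 73/2

73/2


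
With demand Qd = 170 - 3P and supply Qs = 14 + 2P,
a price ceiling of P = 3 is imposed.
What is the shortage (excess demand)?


At P = 3:
Qd = 170 - 3*3 = 161
Qs = 14 + 2*3 = 20
Shortage = Qd - Qs = 161 - 20 = 141

141


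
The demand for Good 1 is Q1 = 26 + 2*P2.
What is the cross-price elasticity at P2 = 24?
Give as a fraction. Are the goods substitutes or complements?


dQ1/dP2 = 2
At P2 = 24: Q1 = 26 + 2*24 = 74
Exy = (dQ1/dP2)(P2/Q1) = 2 * 24 / 74 = 24/37
Since Exy > 0, the goods are substitutes.

24/37 (substitutes)


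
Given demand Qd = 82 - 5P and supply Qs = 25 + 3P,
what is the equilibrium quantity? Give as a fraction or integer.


First find equilibrium price:
82 - 5P = 25 + 3P
P* = 57/8 = 57/8
Then substitute into demand:
Q* = 82 - 5 * 57/8 = 371/8

371/8


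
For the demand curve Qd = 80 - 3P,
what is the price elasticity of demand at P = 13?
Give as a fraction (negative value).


dQ/dP = -3
At P = 13: Q = 80 - 3*13 = 41
E = (dQ/dP)(P/Q) = (-3)(13/41) = -39/41

-39/41


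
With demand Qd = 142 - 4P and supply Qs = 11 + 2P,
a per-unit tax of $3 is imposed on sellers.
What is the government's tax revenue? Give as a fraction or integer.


With tax on sellers, new supply: Qs' = 11 + 2(P - 3)
= 5 + 2P
New equilibrium quantity:
Q_new = 152/3
Tax revenue = tax * Q_new = 3 * 152/3 = 152

152


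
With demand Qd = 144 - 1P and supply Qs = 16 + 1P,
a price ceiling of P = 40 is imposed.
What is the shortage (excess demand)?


At P = 40:
Qd = 144 - 1*40 = 104
Qs = 16 + 1*40 = 56
Shortage = Qd - Qs = 104 - 56 = 48

48


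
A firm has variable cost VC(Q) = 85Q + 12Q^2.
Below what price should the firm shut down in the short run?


AVC(Q) = VC(Q)/Q = 85 + 12Q
AVC is increasing in Q, so minimum AVC is at Q -> 0+.
Min AVC = 85
The firm should shut down if P < 85.

85


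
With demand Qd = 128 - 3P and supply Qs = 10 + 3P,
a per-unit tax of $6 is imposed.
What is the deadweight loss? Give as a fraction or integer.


Pre-tax equilibrium quantity: Q* = 69
Post-tax equilibrium quantity: Q_tax = 60
Reduction in quantity: Q* - Q_tax = 9
DWL = (1/2) * tax * (Q* - Q_tax)
DWL = (1/2) * 6 * 9 = 27

27


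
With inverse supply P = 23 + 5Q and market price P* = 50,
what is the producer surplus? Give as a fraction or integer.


Minimum supply price (at Q=0): P_min = 23
Quantity supplied at P* = 50:
Q* = (50 - 23)/5 = 27/5
PS = (1/2) * Q* * (P* - P_min)
PS = (1/2) * 27/5 * (50 - 23)
PS = (1/2) * 27/5 * 27 = 729/10

729/10


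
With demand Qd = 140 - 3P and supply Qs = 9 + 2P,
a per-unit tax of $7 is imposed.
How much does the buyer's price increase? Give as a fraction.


With a per-unit tax, the buyer's price increase depends on relative slopes.
Supply slope: d = 2, Demand slope: b = 3
Buyer's price increase = d * tax / (b + d)
= 2 * 7 / (3 + 2)
= 14 / 5 = 14/5

14/5


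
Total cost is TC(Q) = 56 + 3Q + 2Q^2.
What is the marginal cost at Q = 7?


MC = dTC/dQ = 3 + 2*2*Q
At Q = 7:
MC = 3 + 4*7
MC = 3 + 28 = 31

31


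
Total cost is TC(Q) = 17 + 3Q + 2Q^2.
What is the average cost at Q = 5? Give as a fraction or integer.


TC(5) = 17 + 3*5 + 2*5^2
TC(5) = 17 + 15 + 50 = 82
AC = TC/Q = 82/5 = 82/5

82/5


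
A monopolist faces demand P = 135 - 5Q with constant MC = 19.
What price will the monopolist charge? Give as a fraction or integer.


MR = 135 - 10Q
Set MR = MC: 135 - 10Q = 19
Q* = 58/5
Substitute into demand:
P* = 135 - 5*58/5 = 77

77


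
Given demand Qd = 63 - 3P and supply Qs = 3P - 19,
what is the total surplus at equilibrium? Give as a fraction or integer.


Find equilibrium: 63 - 3P = 3P - 19
63 + 19 = 6P
P* = 82/6 = 41/3
Q* = 3*41/3 - 19 = 22
Inverse demand: P = 21 - Q/3, so P_max = 21
Inverse supply: P = 19/3 + Q/3, so P_min = 19/3
CS = (1/2) * 22 * (21 - 41/3) = 242/3
PS = (1/2) * 22 * (41/3 - 19/3) = 242/3
TS = CS + PS = 242/3 + 242/3 = 484/3

484/3


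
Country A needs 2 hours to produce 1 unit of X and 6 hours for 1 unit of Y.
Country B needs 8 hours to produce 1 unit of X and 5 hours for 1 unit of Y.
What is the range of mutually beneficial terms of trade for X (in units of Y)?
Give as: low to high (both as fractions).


Opportunity cost of X for Country A = hours_X / hours_Y = 2/6 = 1/3 units of Y
Opportunity cost of X for Country B = hours_X / hours_Y = 8/5 = 8/5 units of Y
Terms of trade must be between the two opportunity costs.
Range: 1/3 to 8/5

1/3 to 8/5


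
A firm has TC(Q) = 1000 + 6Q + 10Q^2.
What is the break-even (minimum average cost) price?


AC(Q) = 1000/Q + 6 + 10Q
To minimize: dAC/dQ = -1000/Q^2 + 10 = 0
Q^2 = 1000/10 = 100
Q* = 10
Min AC = 1000/10 + 6 + 10*10
Min AC = 100 + 6 + 100 = 206

206


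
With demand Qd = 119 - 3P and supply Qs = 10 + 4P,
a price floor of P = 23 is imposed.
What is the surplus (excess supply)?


At P = 23:
Qd = 119 - 3*23 = 50
Qs = 10 + 4*23 = 102
Surplus = Qs - Qd = 102 - 50 = 52

52


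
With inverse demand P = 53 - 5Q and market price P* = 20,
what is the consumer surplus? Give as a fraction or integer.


Maximum willingness to pay (at Q=0): P_max = 53
Quantity demanded at P* = 20:
Q* = (53 - 20)/5 = 33/5
CS = (1/2) * Q* * (P_max - P*)
CS = (1/2) * 33/5 * (53 - 20)
CS = (1/2) * 33/5 * 33 = 1089/10

1089/10


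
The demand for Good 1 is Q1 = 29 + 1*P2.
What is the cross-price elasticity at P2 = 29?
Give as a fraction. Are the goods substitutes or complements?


dQ1/dP2 = 1
At P2 = 29: Q1 = 29 + 1*29 = 58
Exy = (dQ1/dP2)(P2/Q1) = 1 * 29 / 58 = 1/2
Since Exy > 0, the goods are substitutes.

1/2 (substitutes)


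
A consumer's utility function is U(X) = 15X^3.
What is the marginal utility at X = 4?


MU = dU/dX = 15*3*X^(3-1)
MU = 45*X^2
At X = 4:
MU = 45 * 4^2
MU = 45 * 16 = 720

720


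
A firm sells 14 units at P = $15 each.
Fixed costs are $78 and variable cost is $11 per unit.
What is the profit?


Total Revenue = P * Q = 15 * 14 = $210
Total Cost = FC + VC*Q = 78 + 11*14 = $232
Profit = TR - TC = 210 - 232 = $-22

$-22


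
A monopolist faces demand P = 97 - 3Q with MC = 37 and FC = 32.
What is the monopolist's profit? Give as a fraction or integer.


MR = MC: 97 - 6Q = 37
Q* = 10
P* = 97 - 3*10 = 67
Profit = (P* - MC)*Q* - FC
= (67 - 37)*10 - 32
= 30*10 - 32
= 300 - 32 = 268

268


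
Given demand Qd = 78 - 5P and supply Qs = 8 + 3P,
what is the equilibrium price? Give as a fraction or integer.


At equilibrium, Qd = Qs.
78 - 5P = 8 + 3P
78 - 8 = 5P + 3P
70 = 8P
P* = 70/8 = 35/4

35/4


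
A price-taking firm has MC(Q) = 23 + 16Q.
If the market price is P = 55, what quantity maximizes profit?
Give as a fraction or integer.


In perfect competition, profit is maximized where P = MC.
55 = 23 + 16Q
32 = 16Q
Q* = 32/16 = 2

2


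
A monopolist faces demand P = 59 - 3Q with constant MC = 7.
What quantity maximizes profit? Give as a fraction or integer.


TR = P*Q = (59 - 3Q)Q = 59Q - 3Q^2
MR = dTR/dQ = 59 - 6Q
Set MR = MC:
59 - 6Q = 7
52 = 6Q
Q* = 52/6 = 26/3

26/3


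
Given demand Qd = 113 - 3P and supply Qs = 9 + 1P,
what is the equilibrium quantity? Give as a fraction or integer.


First find equilibrium price:
113 - 3P = 9 + 1P
P* = 104/4 = 26
Then substitute into demand:
Q* = 113 - 3 * 26 = 35

35


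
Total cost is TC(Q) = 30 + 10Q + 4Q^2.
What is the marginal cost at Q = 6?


MC = dTC/dQ = 10 + 2*4*Q
At Q = 6:
MC = 10 + 8*6
MC = 10 + 48 = 58

58


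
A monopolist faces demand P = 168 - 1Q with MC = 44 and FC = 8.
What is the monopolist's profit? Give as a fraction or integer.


MR = MC: 168 - 2Q = 44
Q* = 62
P* = 168 - 1*62 = 106
Profit = (P* - MC)*Q* - FC
= (106 - 44)*62 - 8
= 62*62 - 8
= 3844 - 8 = 3836

3836


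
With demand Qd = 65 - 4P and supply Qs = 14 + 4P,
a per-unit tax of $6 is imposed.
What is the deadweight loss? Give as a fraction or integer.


Pre-tax equilibrium quantity: Q* = 79/2
Post-tax equilibrium quantity: Q_tax = 55/2
Reduction in quantity: Q* - Q_tax = 12
DWL = (1/2) * tax * (Q* - Q_tax)
DWL = (1/2) * 6 * 12 = 36

36


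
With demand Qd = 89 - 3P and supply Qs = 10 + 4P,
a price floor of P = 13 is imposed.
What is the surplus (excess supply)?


At P = 13:
Qd = 89 - 3*13 = 50
Qs = 10 + 4*13 = 62
Surplus = Qs - Qd = 62 - 50 = 12

12


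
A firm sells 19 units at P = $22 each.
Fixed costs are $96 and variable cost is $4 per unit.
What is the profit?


Total Revenue = P * Q = 22 * 19 = $418
Total Cost = FC + VC*Q = 96 + 4*19 = $172
Profit = TR - TC = 418 - 172 = $246

$246


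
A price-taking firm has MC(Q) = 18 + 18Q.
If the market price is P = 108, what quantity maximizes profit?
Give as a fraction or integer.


In perfect competition, profit is maximized where P = MC.
108 = 18 + 18Q
90 = 18Q
Q* = 90/18 = 5

5


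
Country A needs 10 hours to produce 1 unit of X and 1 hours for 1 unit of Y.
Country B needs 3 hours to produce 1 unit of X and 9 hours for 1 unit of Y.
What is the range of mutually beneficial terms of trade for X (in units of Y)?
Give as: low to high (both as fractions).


Opportunity cost of X for Country A = hours_X / hours_Y = 10/1 = 10 units of Y
Opportunity cost of X for Country B = hours_X / hours_Y = 3/9 = 1/3 units of Y
Terms of trade must be between the two opportunity costs.
Range: 1/3 to 10

1/3 to 10


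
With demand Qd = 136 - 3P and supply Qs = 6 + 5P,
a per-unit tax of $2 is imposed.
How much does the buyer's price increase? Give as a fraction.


With a per-unit tax, the buyer's price increase depends on relative slopes.
Supply slope: d = 5, Demand slope: b = 3
Buyer's price increase = d * tax / (b + d)
= 5 * 2 / (3 + 5)
= 10 / 8 = 5/4

5/4


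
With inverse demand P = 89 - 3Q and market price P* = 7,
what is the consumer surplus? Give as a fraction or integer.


Maximum willingness to pay (at Q=0): P_max = 89
Quantity demanded at P* = 7:
Q* = (89 - 7)/3 = 82/3
CS = (1/2) * Q* * (P_max - P*)
CS = (1/2) * 82/3 * (89 - 7)
CS = (1/2) * 82/3 * 82 = 3362/3

3362/3


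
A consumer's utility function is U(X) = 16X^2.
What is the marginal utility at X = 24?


MU = dU/dX = 16*2*X^(2-1)
MU = 32*X^1
At X = 24:
MU = 32 * 24^1
MU = 32 * 24 = 768

768


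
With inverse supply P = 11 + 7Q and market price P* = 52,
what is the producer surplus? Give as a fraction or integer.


Minimum supply price (at Q=0): P_min = 11
Quantity supplied at P* = 52:
Q* = (52 - 11)/7 = 41/7
PS = (1/2) * Q* * (P* - P_min)
PS = (1/2) * 41/7 * (52 - 11)
PS = (1/2) * 41/7 * 41 = 1681/14

1681/14


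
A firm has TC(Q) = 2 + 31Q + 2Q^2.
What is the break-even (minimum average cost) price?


AC(Q) = 2/Q + 31 + 2Q
To minimize: dAC/dQ = -2/Q^2 + 2 = 0
Q^2 = 2/2 = 1
Q* = 1
Min AC = 2/1 + 31 + 2*1
Min AC = 2 + 31 + 2 = 35

35


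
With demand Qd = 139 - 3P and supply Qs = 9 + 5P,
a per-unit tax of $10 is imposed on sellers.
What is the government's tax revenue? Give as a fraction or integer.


With tax on sellers, new supply: Qs' = 9 + 5(P - 10)
= 5P - 41
New equilibrium quantity:
Q_new = 143/2
Tax revenue = tax * Q_new = 10 * 143/2 = 715

715


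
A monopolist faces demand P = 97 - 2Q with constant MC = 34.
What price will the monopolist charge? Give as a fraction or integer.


MR = 97 - 4Q
Set MR = MC: 97 - 4Q = 34
Q* = 63/4
Substitute into demand:
P* = 97 - 2*63/4 = 131/2

131/2


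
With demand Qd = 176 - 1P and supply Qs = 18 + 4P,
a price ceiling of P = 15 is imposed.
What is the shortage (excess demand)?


At P = 15:
Qd = 176 - 1*15 = 161
Qs = 18 + 4*15 = 78
Shortage = Qd - Qs = 161 - 78 = 83

83


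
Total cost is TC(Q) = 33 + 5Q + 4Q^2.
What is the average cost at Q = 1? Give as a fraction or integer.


TC(1) = 33 + 5*1 + 4*1^2
TC(1) = 33 + 5 + 4 = 42
AC = TC/Q = 42/1 = 42

42


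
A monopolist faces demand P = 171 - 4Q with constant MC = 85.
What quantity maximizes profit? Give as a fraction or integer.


TR = P*Q = (171 - 4Q)Q = 171Q - 4Q^2
MR = dTR/dQ = 171 - 8Q
Set MR = MC:
171 - 8Q = 85
86 = 8Q
Q* = 86/8 = 43/4

43/4


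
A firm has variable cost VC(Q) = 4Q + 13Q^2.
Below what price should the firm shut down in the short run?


AVC(Q) = VC(Q)/Q = 4 + 13Q
AVC is increasing in Q, so minimum AVC is at Q -> 0+.
Min AVC = 4
The firm should shut down if P < 4.

4


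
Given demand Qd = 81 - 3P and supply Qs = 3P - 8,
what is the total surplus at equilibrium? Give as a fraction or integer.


Find equilibrium: 81 - 3P = 3P - 8
81 + 8 = 6P
P* = 89/6 = 89/6
Q* = 3*89/6 - 8 = 73/2
Inverse demand: P = 27 - Q/3, so P_max = 27
Inverse supply: P = 8/3 + Q/3, so P_min = 8/3
CS = (1/2) * 73/2 * (27 - 89/6) = 5329/24
PS = (1/2) * 73/2 * (89/6 - 8/3) = 5329/24
TS = CS + PS = 5329/24 + 5329/24 = 5329/12

5329/12


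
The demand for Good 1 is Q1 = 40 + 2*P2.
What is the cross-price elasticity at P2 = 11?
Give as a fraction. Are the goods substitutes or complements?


dQ1/dP2 = 2
At P2 = 11: Q1 = 40 + 2*11 = 62
Exy = (dQ1/dP2)(P2/Q1) = 2 * 11 / 62 = 11/31
Since Exy > 0, the goods are substitutes.

11/31 (substitutes)


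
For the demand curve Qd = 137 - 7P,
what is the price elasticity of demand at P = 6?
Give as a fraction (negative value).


dQ/dP = -7
At P = 6: Q = 137 - 7*6 = 95
E = (dQ/dP)(P/Q) = (-7)(6/95) = -42/95

-42/95


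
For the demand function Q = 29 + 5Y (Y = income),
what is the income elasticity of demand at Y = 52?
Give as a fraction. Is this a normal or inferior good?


dQ/dY = 5
At Y = 52: Q = 29 + 5*52 = 289
Ey = (dQ/dY)(Y/Q) = 5 * 52 / 289 = 260/289
Since Ey > 0, this is a normal good.

260/289 (normal good)


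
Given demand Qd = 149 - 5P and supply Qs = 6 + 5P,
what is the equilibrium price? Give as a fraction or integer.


At equilibrium, Qd = Qs.
149 - 5P = 6 + 5P
149 - 6 = 5P + 5P
143 = 10P
P* = 143/10 = 143/10

143/10


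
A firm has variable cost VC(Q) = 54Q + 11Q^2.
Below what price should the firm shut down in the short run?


AVC(Q) = VC(Q)/Q = 54 + 11Q
AVC is increasing in Q, so minimum AVC is at Q -> 0+.
Min AVC = 54
The firm should shut down if P < 54.

54


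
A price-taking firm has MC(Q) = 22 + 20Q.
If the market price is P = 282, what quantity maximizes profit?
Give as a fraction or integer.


In perfect competition, profit is maximized where P = MC.
282 = 22 + 20Q
260 = 20Q
Q* = 260/20 = 13

13


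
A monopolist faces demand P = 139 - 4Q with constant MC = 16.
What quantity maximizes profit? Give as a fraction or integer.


TR = P*Q = (139 - 4Q)Q = 139Q - 4Q^2
MR = dTR/dQ = 139 - 8Q
Set MR = MC:
139 - 8Q = 16
123 = 8Q
Q* = 123/8 = 123/8

123/8


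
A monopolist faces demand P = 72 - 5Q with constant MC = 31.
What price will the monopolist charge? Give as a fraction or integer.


MR = 72 - 10Q
Set MR = MC: 72 - 10Q = 31
Q* = 41/10
Substitute into demand:
P* = 72 - 5*41/10 = 103/2

103/2


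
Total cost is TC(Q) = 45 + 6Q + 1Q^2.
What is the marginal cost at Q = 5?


MC = dTC/dQ = 6 + 2*1*Q
At Q = 5:
MC = 6 + 2*5
MC = 6 + 10 = 16

16


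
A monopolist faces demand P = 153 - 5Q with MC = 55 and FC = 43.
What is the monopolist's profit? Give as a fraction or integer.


MR = MC: 153 - 10Q = 55
Q* = 49/5
P* = 153 - 5*49/5 = 104
Profit = (P* - MC)*Q* - FC
= (104 - 55)*49/5 - 43
= 49*49/5 - 43
= 2401/5 - 43 = 2186/5

2186/5


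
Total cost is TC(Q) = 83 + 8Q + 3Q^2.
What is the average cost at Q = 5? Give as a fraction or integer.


TC(5) = 83 + 8*5 + 3*5^2
TC(5) = 83 + 40 + 75 = 198
AC = TC/Q = 198/5 = 198/5

198/5


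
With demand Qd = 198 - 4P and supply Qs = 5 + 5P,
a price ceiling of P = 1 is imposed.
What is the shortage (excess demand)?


At P = 1:
Qd = 198 - 4*1 = 194
Qs = 5 + 5*1 = 10
Shortage = Qd - Qs = 194 - 10 = 184

184


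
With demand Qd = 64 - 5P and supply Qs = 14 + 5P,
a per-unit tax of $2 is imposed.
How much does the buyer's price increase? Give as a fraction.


With a per-unit tax, the buyer's price increase depends on relative slopes.
Supply slope: d = 5, Demand slope: b = 5
Buyer's price increase = d * tax / (b + d)
= 5 * 2 / (5 + 5)
= 10 / 10 = 1

1


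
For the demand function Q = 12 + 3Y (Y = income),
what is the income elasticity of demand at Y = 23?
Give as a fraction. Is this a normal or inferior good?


dQ/dY = 3
At Y = 23: Q = 12 + 3*23 = 81
Ey = (dQ/dY)(Y/Q) = 3 * 23 / 81 = 23/27
Since Ey > 0, this is a normal good.

23/27 (normal good)


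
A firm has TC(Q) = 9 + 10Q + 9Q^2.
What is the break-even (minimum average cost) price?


AC(Q) = 9/Q + 10 + 9Q
To minimize: dAC/dQ = -9/Q^2 + 9 = 0
Q^2 = 9/9 = 1
Q* = 1
Min AC = 9/1 + 10 + 9*1
Min AC = 9 + 10 + 9 = 28

28


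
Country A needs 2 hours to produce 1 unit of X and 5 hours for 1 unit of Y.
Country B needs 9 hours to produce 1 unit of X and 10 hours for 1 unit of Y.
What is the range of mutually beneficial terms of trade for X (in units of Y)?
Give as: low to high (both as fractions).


Opportunity cost of X for Country A = hours_X / hours_Y = 2/5 = 2/5 units of Y
Opportunity cost of X for Country B = hours_X / hours_Y = 9/10 = 9/10 units of Y
Terms of trade must be between the two opportunity costs.
Range: 2/5 to 9/10

2/5 to 9/10


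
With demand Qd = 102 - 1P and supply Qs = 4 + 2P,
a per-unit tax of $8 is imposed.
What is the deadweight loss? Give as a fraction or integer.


Pre-tax equilibrium quantity: Q* = 208/3
Post-tax equilibrium quantity: Q_tax = 64
Reduction in quantity: Q* - Q_tax = 16/3
DWL = (1/2) * tax * (Q* - Q_tax)
DWL = (1/2) * 8 * 16/3 = 64/3

64/3


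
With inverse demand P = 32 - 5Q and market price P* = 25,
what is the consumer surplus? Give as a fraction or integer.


Maximum willingness to pay (at Q=0): P_max = 32
Quantity demanded at P* = 25:
Q* = (32 - 25)/5 = 7/5
CS = (1/2) * Q* * (P_max - P*)
CS = (1/2) * 7/5 * (32 - 25)
CS = (1/2) * 7/5 * 7 = 49/10

49/10


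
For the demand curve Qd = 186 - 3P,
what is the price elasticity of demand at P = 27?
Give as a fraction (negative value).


dQ/dP = -3
At P = 27: Q = 186 - 3*27 = 105
E = (dQ/dP)(P/Q) = (-3)(27/105) = -27/35

-27/35


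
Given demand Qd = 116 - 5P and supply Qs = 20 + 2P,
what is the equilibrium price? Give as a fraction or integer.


At equilibrium, Qd = Qs.
116 - 5P = 20 + 2P
116 - 20 = 5P + 2P
96 = 7P
P* = 96/7 = 96/7

96/7


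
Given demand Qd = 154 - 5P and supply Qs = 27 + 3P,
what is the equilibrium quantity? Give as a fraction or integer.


First find equilibrium price:
154 - 5P = 27 + 3P
P* = 127/8 = 127/8
Then substitute into demand:
Q* = 154 - 5 * 127/8 = 597/8

597/8


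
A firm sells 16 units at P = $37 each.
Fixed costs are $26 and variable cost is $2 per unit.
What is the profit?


Total Revenue = P * Q = 37 * 16 = $592
Total Cost = FC + VC*Q = 26 + 2*16 = $58
Profit = TR - TC = 592 - 58 = $534

$534


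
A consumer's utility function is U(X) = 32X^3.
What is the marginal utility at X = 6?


MU = dU/dX = 32*3*X^(3-1)
MU = 96*X^2
At X = 6:
MU = 96 * 6^2
MU = 96 * 36 = 3456

3456


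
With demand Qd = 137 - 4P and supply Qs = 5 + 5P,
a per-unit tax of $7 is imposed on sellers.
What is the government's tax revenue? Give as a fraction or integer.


With tax on sellers, new supply: Qs' = 5 + 5(P - 7)
= 5P - 30
New equilibrium quantity:
Q_new = 565/9
Tax revenue = tax * Q_new = 7 * 565/9 = 3955/9

3955/9


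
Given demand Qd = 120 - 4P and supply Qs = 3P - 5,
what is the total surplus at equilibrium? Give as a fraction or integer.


Find equilibrium: 120 - 4P = 3P - 5
120 + 5 = 7P
P* = 125/7 = 125/7
Q* = 3*125/7 - 5 = 340/7
Inverse demand: P = 30 - Q/4, so P_max = 30
Inverse supply: P = 5/3 + Q/3, so P_min = 5/3
CS = (1/2) * 340/7 * (30 - 125/7) = 14450/49
PS = (1/2) * 340/7 * (125/7 - 5/3) = 57800/147
TS = CS + PS = 14450/49 + 57800/147 = 14450/21

14450/21


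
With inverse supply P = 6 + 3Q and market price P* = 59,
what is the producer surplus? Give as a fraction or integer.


Minimum supply price (at Q=0): P_min = 6
Quantity supplied at P* = 59:
Q* = (59 - 6)/3 = 53/3
PS = (1/2) * Q* * (P* - P_min)
PS = (1/2) * 53/3 * (59 - 6)
PS = (1/2) * 53/3 * 53 = 2809/6

2809/6


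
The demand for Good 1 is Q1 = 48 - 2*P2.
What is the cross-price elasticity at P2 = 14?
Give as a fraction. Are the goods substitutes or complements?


dQ1/dP2 = -2
At P2 = 14: Q1 = 48 - 2*14 = 20
Exy = (dQ1/dP2)(P2/Q1) = -2 * 14 / 20 = -7/5
Since Exy < 0, the goods are complements.

-7/5 (complements)


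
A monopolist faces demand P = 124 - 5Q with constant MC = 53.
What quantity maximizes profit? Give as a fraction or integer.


TR = P*Q = (124 - 5Q)Q = 124Q - 5Q^2
MR = dTR/dQ = 124 - 10Q
Set MR = MC:
124 - 10Q = 53
71 = 10Q
Q* = 71/10 = 71/10

71/10


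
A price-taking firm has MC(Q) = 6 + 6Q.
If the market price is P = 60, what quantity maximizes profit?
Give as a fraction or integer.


In perfect competition, profit is maximized where P = MC.
60 = 6 + 6Q
54 = 6Q
Q* = 54/6 = 9

9


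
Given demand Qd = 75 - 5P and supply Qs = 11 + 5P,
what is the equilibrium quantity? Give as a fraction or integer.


First find equilibrium price:
75 - 5P = 11 + 5P
P* = 64/10 = 32/5
Then substitute into demand:
Q* = 75 - 5 * 32/5 = 43

43


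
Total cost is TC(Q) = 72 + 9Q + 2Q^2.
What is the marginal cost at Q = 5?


MC = dTC/dQ = 9 + 2*2*Q
At Q = 5:
MC = 9 + 4*5
MC = 9 + 20 = 29

29
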